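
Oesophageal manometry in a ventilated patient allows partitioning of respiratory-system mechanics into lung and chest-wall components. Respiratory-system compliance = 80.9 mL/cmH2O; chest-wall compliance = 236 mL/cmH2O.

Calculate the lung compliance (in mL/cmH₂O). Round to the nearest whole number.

1/CL = 1/Crs − 1/Ccw.
1/CL = 1/80.9 − 1/236 = 0.008124.
CL = 123.09 mL/cmH2O.

123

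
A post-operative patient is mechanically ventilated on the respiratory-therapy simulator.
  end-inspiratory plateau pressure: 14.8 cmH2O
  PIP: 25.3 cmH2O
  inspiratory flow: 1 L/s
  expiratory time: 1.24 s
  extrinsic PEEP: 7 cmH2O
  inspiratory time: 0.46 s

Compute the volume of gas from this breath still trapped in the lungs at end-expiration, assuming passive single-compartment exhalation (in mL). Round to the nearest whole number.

62

Vt = flow × Ti = 1 L/s × 0.46 s × 1000 mL/L = 460.0 mL.
R = (PIP − Pplat)/V̇ = (25.3 − 14.8) / 1 = 10.5/1 = 10.5 cmH2O·s/L.
C = Vt/(Pplat − PEEP) = 460.0 / (14.8 − 7) = 460.0/7.8 = 58.974 mL/cmH2O.
τ = R × C = 10.5 × 0.05897 L/cmH2O = 0.6192 s.
Fraction remaining = e^(−Te/τ) = e^(−1.24/0.6192) = 0.135.
Trapped volume = 460.0 × 0.135 = 62.1 mL.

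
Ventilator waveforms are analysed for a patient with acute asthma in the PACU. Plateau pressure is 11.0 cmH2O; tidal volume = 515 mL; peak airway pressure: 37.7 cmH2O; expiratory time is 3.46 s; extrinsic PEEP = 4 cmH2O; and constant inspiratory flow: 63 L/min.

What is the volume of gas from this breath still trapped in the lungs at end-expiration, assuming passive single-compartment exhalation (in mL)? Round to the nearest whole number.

81

Flow: 63 L/min ÷ 60 = 1.05 L/s.
R = (PIP − Pplat)/V̇ = (37.7 − 11.0) / 1.05 = 26.7/1.05 = 25.429 cmH2O·s/L.
C = Vt/(Pplat − PEEP) = 515.0 / (11.0 − 4) = 515.0/7.0 = 73.571 mL/cmH2O.
τ = R × C = 25.429 × 0.07357 L/cmH2O = 1.871 s.
Fraction remaining = e^(−Te/τ) = e^(−3.46/1.871) = 0.1574.
Trapped volume = 515.0 × 0.1574 = 81.061 mL.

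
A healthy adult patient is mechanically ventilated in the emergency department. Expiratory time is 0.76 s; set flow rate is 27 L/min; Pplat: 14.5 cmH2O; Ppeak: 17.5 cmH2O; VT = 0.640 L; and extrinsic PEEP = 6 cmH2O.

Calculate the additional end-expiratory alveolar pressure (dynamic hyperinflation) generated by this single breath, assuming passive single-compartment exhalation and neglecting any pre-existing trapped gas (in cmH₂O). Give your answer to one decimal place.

Flow: 27 L/min ÷ 60 = 0.45 L/s.
R = (PIP − Pplat)/V̇ = (17.5 − 14.5) / 0.45 = 3.0/0.45 = 6.667 cmH2O·s/L.
C = Vt/(Pplat − PEEP) = 640.0 / (14.5 − 6) = 640.0/8.5 = 75.294 mL/cmH2O.
τ = R × C = 6.667 × 0.07529 L/cmH2O = 0.502 s.
Fraction remaining = e^(−Te/τ) = e^(−0.76/0.502) = 0.22; trapped volume = 640.0 × 0.22 = 140.8 mL.
Additional alveolar pressure from trapping ≈ V_trapped / C = 140.8 / 75.294 = 1.87 cmH2O.

1.9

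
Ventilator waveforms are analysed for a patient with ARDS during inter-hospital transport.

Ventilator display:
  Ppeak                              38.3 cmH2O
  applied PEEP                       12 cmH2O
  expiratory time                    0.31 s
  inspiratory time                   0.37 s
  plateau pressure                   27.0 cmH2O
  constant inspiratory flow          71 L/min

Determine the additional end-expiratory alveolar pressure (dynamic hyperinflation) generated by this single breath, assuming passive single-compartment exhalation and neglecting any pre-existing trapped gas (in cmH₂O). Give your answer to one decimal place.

Flow: 71 L/min ÷ 60 = 1.1833 L/s.
Vt = flow × Ti = 1.1833 L/s × 0.37 s × 1000 mL/L = 437.82 mL.
R = (PIP − Pplat)/V̇ = (38.3 − 27.0) / 1.1833 = 11.3/1.1833 = 9.55 cmH2O·s/L.
C = Vt/(Pplat − PEEP) = 437.82 / (27.0 − 12) = 437.82/15.0 = 29.188 mL/cmH2O.
τ = R × C = 9.55 × 0.02919 L/cmH2O = 0.2788 s.
Fraction remaining = e^(−Te/τ) = e^(−0.31/0.2788) = 0.3289; trapped volume = 437.82 × 0.3289 = 144.0 mL.
Additional alveolar pressure from trapping ≈ V_trapped / C = 144.0 / 29.188 = 4.934 cmH2O.

4.9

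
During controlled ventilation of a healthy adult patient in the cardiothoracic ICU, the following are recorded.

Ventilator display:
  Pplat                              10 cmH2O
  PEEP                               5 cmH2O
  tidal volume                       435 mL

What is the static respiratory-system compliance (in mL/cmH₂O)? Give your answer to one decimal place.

87.0

Cstat = Vt / (Pplat − PEEP) = 435 / (10 − 5) = 435 / 5.0 = 87.0 mL/cmH2O.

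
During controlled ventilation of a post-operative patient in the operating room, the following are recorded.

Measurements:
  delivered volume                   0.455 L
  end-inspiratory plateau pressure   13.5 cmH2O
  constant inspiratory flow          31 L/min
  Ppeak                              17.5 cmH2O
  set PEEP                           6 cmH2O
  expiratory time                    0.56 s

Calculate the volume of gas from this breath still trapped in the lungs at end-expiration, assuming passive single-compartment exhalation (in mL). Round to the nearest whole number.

Flow: 31 L/min ÷ 60 = 0.5167 L/s.
R = (PIP − Pplat)/V̇ = (17.5 − 13.5) / 0.5167 = 4.0/0.5167 = 7.741 cmH2O·s/L.
C = Vt/(Pplat − PEEP) = 455.0 / (13.5 − 6) = 455.0/7.5 = 60.667 mL/cmH2O.
τ = R × C = 7.741 × 0.06067 L/cmH2O = 0.4696 s.
Fraction remaining = e^(−Te/τ) = e^(−0.56/0.4696) = 0.3035.
Trapped volume = 455.0 × 0.3035 = 138.09 mL.

138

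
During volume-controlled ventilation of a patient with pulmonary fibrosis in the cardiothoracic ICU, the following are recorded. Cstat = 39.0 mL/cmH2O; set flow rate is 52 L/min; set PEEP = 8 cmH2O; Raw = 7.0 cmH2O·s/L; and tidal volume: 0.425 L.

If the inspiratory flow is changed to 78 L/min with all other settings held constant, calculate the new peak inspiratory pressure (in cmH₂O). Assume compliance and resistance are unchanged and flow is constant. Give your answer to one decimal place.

Flow: 52 L/min ÷ 60 = 0.8667 L/s.
New flow: 78 L/min ÷ 60 = 1.3 L/s.
PIP = Vt/C + R·V̇ + PEEP (constant-flow equation of motion).
Only the resistive term changes: ΔPIP = R × ΔV̇ = 7.0 × (1.3 − 0.8667) = 7.0 × 0.4333 = 3.033 cmH2O.
Original PIP = 425/39.0 + 7.0×0.8667 + 8 = 24.964 cmH2O; new PIP = 24.964 + (3.033) = 27.997 cmH2O.

28.0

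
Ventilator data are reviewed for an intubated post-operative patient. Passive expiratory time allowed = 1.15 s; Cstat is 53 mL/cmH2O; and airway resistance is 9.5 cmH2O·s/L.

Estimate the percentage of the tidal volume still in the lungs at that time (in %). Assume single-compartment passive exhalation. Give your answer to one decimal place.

10.2

τ = R × C = 9.5 × 53 mL/cmH2O = 9.5 × 0.053 L/cmH2O = 0.5035 s.
Passive exhalation: V(t)/V₀ = e^(−t/τ) = e^(−1.15/0.5035) = 0.1019.
Fraction remaining = 0.1019 → 10.19%.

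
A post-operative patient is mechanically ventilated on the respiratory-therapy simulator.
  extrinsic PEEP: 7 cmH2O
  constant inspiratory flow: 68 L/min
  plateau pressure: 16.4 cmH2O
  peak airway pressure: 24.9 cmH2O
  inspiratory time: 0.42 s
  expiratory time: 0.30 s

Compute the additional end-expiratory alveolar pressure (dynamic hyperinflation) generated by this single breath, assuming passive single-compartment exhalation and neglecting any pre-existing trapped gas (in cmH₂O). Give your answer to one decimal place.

Flow: 68 L/min ÷ 60 = 1.1333 L/s.
Vt = flow × Ti = 1.1333 L/s × 0.42 s × 1000 mL/L = 475.99 mL.
R = (PIP − Pplat)/V̇ = (24.9 − 16.4) / 1.1333 = 8.5/1.1333 = 7.5 cmH2O·s/L.
C = Vt/(Pplat − PEEP) = 475.99 / (16.4 − 7) = 475.99/9.4 = 50.637 mL/cmH2O.
τ = R × C = 7.5 × 0.05064 L/cmH2O = 0.3798 s.
Fraction remaining = e^(−Te/τ) = e^(−0.30/0.3798) = 0.4539; trapped volume = 475.99 × 0.4539 = 216.05 mL.
Additional alveolar pressure from trapping ≈ V_trapped / C = 216.05 / 50.637 = 4.267 cmH2O.

4.3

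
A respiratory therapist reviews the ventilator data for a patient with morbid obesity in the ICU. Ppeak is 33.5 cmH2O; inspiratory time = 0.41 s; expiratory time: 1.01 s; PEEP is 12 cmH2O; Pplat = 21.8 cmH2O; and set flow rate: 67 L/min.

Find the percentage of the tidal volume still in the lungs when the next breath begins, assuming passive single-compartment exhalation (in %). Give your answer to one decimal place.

Flow: 67 L/min ÷ 60 = 1.1167 L/s.
Vt = flow × Ti = 1.1167 L/s × 0.41 s × 1000 mL/L = 457.85 mL.
R = (PIP − Pplat)/V̇ = (33.5 − 21.8) / 1.1167 = 11.7/1.1167 = 10.477 cmH2O·s/L.
C = Vt/(Pplat − PEEP) = 457.85 / (21.8 − 12) = 457.85/9.8 = 46.719 mL/cmH2O.
τ = R × C = 10.477 × 0.04672 L/cmH2O = 0.4895 s.
Fraction remaining at end-expiration = e^(−Te/τ) = e^(−1.01/0.4895) = 0.127 → 12.7%.

12.7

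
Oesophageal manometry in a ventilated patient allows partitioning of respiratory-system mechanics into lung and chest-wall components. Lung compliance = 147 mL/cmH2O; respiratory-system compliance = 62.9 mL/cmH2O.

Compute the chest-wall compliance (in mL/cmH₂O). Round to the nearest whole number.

110

1/Ccw = 1/Crs − 1/CL.
1/Ccw = 1/62.9 − 1/147 = 0.009096.
Ccw = 109.94 mL/cmH2O.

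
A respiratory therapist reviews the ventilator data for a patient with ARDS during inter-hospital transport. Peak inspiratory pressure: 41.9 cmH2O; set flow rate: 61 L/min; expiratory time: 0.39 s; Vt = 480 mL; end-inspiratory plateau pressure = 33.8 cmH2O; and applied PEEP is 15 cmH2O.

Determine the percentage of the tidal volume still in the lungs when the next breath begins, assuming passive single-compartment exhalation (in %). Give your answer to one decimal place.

14.7

Flow: 61 L/min ÷ 60 = 1.0167 L/s.
R = (PIP − Pplat)/V̇ = (41.9 − 33.8) / 1.0167 = 8.1/1.0167 = 7.967 cmH2O·s/L.
C = Vt/(Pplat − PEEP) = 480.0 / (33.8 − 15) = 480.0/18.8 = 25.532 mL/cmH2O.
τ = R × C = 7.967 × 0.02553 L/cmH2O = 0.2034 s.
Fraction remaining at end-expiration = e^(−Te/τ) = e^(−0.39/0.2034) = 0.147 → 14.7%.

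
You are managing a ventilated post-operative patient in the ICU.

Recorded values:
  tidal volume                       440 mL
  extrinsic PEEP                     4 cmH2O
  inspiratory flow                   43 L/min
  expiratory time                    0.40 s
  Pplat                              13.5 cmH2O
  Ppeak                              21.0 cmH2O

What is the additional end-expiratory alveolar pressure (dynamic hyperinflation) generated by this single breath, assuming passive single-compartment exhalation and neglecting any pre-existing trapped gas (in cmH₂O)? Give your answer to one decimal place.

Flow: 43 L/min ÷ 60 = 0.7167 L/s.
R = (PIP − Pplat)/V̇ = (21.0 − 13.5) / 0.7167 = 7.5/0.7167 = 10.465 cmH2O·s/L.
C = Vt/(Pplat − PEEP) = 440.0 / (13.5 − 4) = 440.0/9.5 = 46.316 mL/cmH2O.
τ = R × C = 10.465 × 0.04632 L/cmH2O = 0.4847 s.
Fraction remaining = e^(−Te/τ) = e^(−0.40/0.4847) = 0.4381; trapped volume = 440.0 × 0.4381 = 192.76 mL.
Additional alveolar pressure from trapping ≈ V_trapped / C = 192.76 / 46.316 = 4.162 cmH2O.

4.2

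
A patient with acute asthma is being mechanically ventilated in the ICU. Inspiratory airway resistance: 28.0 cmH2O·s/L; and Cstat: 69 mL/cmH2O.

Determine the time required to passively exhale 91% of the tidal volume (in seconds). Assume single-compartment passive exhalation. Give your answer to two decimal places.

τ = R × C = 28.0 × 69 mL/cmH2O = 28.0 × 0.069 L/cmH2O = 1.932 s.
Exhaled fraction f = 1 − e^(−t/τ) → t = −τ·ln(1 − f) = −1.932·ln(0.09) = 4.652 s.

4.65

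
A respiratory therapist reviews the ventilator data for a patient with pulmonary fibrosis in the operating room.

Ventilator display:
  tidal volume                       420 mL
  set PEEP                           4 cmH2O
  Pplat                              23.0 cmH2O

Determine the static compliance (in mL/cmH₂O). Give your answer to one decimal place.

22.1

Cstat = Vt / (Pplat − PEEP) = 420 / (23.0 − 4) = 420 / 19.0 = 22.105 mL/cmH2O.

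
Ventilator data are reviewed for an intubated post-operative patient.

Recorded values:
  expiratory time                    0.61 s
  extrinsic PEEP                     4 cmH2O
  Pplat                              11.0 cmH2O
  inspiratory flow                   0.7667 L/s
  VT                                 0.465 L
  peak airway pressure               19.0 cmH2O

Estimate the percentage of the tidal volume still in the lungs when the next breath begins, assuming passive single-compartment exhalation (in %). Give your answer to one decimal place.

41.5

R = (PIP − Pplat)/V̇ = (19.0 − 11.0) / 0.7667 = 8.0/0.7667 = 10.434 cmH2O·s/L.
C = Vt/(Pplat − PEEP) = 465.0 / (11.0 − 4) = 465.0/7.0 = 66.429 mL/cmH2O.
τ = R × C = 10.434 × 0.06643 L/cmH2O = 0.6931 s.
Fraction remaining at end-expiration = e^(−Te/τ) = e^(−0.61/0.6931) = 0.4147 → 41.47%.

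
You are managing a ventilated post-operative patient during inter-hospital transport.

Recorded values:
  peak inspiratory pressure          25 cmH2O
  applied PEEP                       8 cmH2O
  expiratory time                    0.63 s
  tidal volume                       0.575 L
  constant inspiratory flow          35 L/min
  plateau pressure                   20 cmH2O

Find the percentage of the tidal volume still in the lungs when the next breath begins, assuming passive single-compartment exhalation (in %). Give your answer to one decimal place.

Flow: 35 L/min ÷ 60 = 0.5833 L/s.
R = (PIP − Pplat)/V̇ = (25 − 20) / 0.5833 = 5.0/0.5833 = 8.572 cmH2O·s/L.
C = Vt/(Pplat − PEEP) = 575.0 / (20 − 8) = 575.0/12.0 = 47.917 mL/cmH2O.
τ = R × C = 8.572 × 0.04792 L/cmH2O = 0.4108 s.
Fraction remaining at end-expiration = e^(−Te/τ) = e^(−0.63/0.4108) = 0.2158 → 21.58%.

21.6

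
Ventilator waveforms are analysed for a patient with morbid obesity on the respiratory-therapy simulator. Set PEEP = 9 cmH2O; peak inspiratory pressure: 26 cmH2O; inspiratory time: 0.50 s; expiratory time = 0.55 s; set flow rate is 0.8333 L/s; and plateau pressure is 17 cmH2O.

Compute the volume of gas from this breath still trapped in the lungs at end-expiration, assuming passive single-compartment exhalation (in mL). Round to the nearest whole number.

157

Vt = flow × Ti = 0.8333 L/s × 0.50 s × 1000 mL/L = 416.65 mL.
R = (PIP − Pplat)/V̇ = (26 − 17) / 0.8333 = 9.0/0.8333 = 10.8 cmH2O·s/L.
C = Vt/(Pplat − PEEP) = 416.65 / (17 − 9) = 416.65/8.0 = 52.081 mL/cmH2O.
τ = R × C = 10.8 × 0.05208 L/cmH2O = 0.5625 s.
Fraction remaining = e^(−Te/τ) = e^(−0.55/0.5625) = 0.3761.
Trapped volume = 416.65 × 0.3761 = 156.7 mL.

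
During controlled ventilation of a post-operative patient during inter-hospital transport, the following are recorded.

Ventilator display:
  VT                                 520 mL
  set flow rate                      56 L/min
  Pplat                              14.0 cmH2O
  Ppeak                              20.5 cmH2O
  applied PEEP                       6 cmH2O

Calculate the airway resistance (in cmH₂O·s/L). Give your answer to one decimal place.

Flow: 56 L/min ÷ 60 = 0.9333 L/s.
Raw = (PIP − Pplat) / flow = (20.5 − 14.0) / 0.9333 = 6.5 / 0.9333 = 6.965 cmH2O·s/L.

7.0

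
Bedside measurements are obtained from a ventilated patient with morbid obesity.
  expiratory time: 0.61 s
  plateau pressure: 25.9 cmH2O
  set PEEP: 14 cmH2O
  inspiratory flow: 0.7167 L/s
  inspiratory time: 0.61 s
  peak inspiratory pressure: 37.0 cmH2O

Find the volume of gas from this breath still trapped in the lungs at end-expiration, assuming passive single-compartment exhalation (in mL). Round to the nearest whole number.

150

Vt = flow × Ti = 0.7167 L/s × 0.61 s × 1000 mL/L = 437.19 mL.
R = (PIP − Pplat)/V̇ = (37.0 − 25.9) / 0.7167 = 11.1/0.7167 = 15.488 cmH2O·s/L.
C = Vt/(Pplat − PEEP) = 437.19 / (25.9 − 14) = 437.19/11.9 = 36.739 mL/cmH2O.
τ = R × C = 15.488 × 0.03674 L/cmH2O = 0.569 s.
Fraction remaining = e^(−Te/τ) = e^(−0.61/0.569) = 0.3423.
Trapped volume = 437.19 × 0.3423 = 149.65 mL.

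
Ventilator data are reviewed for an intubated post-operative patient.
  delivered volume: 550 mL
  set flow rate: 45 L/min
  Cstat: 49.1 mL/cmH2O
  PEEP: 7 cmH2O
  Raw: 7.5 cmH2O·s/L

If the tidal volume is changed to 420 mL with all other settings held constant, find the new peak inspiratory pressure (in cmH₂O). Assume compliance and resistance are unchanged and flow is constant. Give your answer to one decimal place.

21.2

Flow: 45 L/min ÷ 60 = 0.75 L/s.
PIP = Vt/C + R·V̇ + PEEP (constant-flow equation of motion).
Only the elastic term changes: ΔPIP = ΔVt / C = (420 − 550) / 49.1 = -2.648 cmH2O.
Original PIP = 550/49.1 + 7.5×0.75 + 7 = 23.827 cmH2O; new PIP = 23.827 + (-2.648) = 21.179 cmH2O.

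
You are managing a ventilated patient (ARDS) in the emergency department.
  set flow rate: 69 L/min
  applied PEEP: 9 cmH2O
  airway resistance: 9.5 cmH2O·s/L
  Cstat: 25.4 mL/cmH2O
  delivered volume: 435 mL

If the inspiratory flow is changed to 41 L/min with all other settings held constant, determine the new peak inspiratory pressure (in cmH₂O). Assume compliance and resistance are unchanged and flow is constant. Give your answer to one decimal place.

Flow: 69 L/min ÷ 60 = 1.15 L/s.
New flow: 41 L/min ÷ 60 = 0.6833 L/s.
PIP = Vt/C + R·V̇ + PEEP (constant-flow equation of motion).
Only the resistive term changes: ΔPIP = R × ΔV̇ = 9.5 × (0.6833 − 1.15) = 9.5 × -0.4667 = -4.434 cmH2O.
Original PIP = 435/25.4 + 9.5×1.15 + 9 = 37.051 cmH2O; new PIP = 37.051 + (-4.434) = 32.617 cmH2O.

32.6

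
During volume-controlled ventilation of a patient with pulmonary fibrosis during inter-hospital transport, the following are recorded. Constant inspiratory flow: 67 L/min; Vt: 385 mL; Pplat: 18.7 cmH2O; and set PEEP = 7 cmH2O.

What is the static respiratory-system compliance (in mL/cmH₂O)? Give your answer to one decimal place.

Cstat = Vt / (Pplat − PEEP) = 385 / (18.7 − 7) = 385 / 11.7 = 32.906 mL/cmH2O.

32.9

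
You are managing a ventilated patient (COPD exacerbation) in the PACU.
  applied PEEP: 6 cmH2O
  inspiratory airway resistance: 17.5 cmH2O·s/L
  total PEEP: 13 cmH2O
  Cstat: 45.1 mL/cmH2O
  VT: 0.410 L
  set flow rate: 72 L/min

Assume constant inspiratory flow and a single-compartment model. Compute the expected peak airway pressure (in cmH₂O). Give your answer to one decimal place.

Flow: 72 L/min ÷ 60 = 1.2 L/s.
Total PEEP = 13 cmH2O (set 6 + intrinsic 7); this is the baseline alveolar pressure.
Equation of motion (constant flow): PIP = Vt/C + R·V̇ + PEEP.
PIP = 410/45.1 + 17.5×1.2 + 13 = 9.091 + 21.0 + 13 = 43.091 cmH2O.

43.1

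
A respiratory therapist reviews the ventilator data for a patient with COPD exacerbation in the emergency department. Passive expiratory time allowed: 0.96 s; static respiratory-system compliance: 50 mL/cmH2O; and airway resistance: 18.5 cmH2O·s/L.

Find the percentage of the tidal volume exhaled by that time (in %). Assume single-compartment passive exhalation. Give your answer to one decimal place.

64.6

τ = R × C = 18.5 × 50 mL/cmH2O = 18.5 × 0.050 L/cmH2O = 0.925 s.
Passive exhalation: V(t)/V₀ = e^(−t/τ) = e^(−0.96/0.925) = 0.3542.
Fraction exhaled = 1 − 0.3542 = 0.6458 → 64.58%.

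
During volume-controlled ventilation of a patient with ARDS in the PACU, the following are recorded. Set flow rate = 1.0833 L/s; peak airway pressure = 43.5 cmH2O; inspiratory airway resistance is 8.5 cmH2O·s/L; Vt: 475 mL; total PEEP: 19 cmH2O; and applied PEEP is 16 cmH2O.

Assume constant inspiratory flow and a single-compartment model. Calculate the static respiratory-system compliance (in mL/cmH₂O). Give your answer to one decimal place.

31.1

Total PEEP = 19 cmH2O (set 16 + intrinsic 3); this is the baseline alveolar pressure.
Equation of motion (constant flow): PIP = Vt/C + R·V̇ + PEEP.
Vt/C = PIP − R·V̇ − PEEP = 43.5 − 8.5×1.0833 − 19 = 43.5 − 9.208 − 19 = 15.292 cmH2O.
C = Vt / 15.292 = 475 / 15.292 = 31.062 mL/cmH2O.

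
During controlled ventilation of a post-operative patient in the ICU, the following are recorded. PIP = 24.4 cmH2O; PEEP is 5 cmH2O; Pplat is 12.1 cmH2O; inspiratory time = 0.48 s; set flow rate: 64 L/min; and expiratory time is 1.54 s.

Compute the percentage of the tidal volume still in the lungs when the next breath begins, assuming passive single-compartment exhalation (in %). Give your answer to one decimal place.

15.7

Flow: 64 L/min ÷ 60 = 1.0667 L/s.
Vt = flow × Ti = 1.0667 L/s × 0.48 s × 1000 mL/L = 512.02 mL.
R = (PIP − Pplat)/V̇ = (24.4 − 12.1) / 1.0667 = 12.3/1.0667 = 11.531 cmH2O·s/L.
C = Vt/(Pplat − PEEP) = 512.02 / (12.1 − 5) = 512.02/7.1 = 72.115 mL/cmH2O.
τ = R × C = 11.531 × 0.07212 L/cmH2O = 0.8316 s.
Fraction remaining at end-expiration = e^(−Te/τ) = e^(−1.54/0.8316) = 0.1569 → 15.69%.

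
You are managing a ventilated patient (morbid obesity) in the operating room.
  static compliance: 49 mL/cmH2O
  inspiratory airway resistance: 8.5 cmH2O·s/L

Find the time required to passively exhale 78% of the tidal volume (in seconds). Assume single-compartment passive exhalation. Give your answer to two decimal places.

0.63

τ = R × C = 8.5 × 49 mL/cmH2O = 8.5 × 0.049 L/cmH2O = 0.4165 s.
Exhaled fraction f = 1 − e^(−t/τ) → t = −τ·ln(1 − f) = −0.4165·ln(0.22) = 0.6306 s.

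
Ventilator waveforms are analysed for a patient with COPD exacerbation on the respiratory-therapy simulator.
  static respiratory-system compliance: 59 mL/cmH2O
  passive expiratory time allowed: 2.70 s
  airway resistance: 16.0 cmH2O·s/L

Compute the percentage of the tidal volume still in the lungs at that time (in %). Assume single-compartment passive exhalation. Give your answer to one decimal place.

τ = R × C = 16.0 × 59 mL/cmH2O = 16.0 × 0.059 L/cmH2O = 0.944 s.
Passive exhalation: V(t)/V₀ = e^(−t/τ) = e^(−2.70/0.944) = 0.05726.
Fraction remaining = 0.05726 → 5.726%.

5.7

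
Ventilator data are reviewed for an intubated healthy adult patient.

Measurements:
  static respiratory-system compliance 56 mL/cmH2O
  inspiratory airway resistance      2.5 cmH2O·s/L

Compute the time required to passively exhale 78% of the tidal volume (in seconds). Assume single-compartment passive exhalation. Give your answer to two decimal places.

0.21

τ = R × C = 2.5 × 56 mL/cmH2O = 2.5 × 0.056 L/cmH2O = 0.14 s.
Exhaled fraction f = 1 − e^(−t/τ) → t = −τ·ln(1 − f) = −0.14·ln(0.22) = 0.212 s.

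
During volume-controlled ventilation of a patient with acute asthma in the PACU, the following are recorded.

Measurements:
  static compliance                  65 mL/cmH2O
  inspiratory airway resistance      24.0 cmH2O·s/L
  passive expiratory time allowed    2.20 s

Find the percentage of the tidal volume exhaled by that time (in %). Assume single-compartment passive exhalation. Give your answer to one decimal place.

75.6

τ = R × C = 24.0 × 65 mL/cmH2O = 24.0 × 0.065 L/cmH2O = 1.56 s.
Passive exhalation: V(t)/V₀ = e^(−t/τ) = e^(−2.20/1.56) = 0.2441.
Fraction exhaled = 1 − 0.2441 = 0.7559 → 75.59%.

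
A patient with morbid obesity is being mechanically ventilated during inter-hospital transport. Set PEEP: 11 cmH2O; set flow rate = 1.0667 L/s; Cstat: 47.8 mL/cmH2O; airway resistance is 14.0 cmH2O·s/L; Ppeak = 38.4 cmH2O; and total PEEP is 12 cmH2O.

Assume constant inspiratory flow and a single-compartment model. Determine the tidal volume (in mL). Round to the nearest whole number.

548

Total PEEP = 12 cmH2O (set 11 + intrinsic 1); this is the baseline alveolar pressure.
Equation of motion (constant flow): PIP = Vt/C + R·V̇ + PEEP.
Vt/C = PIP − R·V̇ − PEEP = 38.4 − 14.934 − 12 = 11.466 cmH2O.
Vt = C × 11.466 = 47.8 × 11.466 = 548.07 mL.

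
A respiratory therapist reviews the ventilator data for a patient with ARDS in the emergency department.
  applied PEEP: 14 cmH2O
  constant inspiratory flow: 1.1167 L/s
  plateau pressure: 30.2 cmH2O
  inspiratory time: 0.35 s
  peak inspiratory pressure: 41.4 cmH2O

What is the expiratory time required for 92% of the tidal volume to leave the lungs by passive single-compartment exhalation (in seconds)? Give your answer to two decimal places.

0.61

Vt = flow × Ti = 1.1167 L/s × 0.35 s × 1000 mL/L = 390.85 mL.
R = (PIP − Pplat)/V̇ = (41.4 − 30.2) / 1.1167 = 11.2/1.1167 = 10.03 cmH2O·s/L.
C = Vt/(Pplat − PEEP) = 390.85 / (30.2 − 14) = 390.85/16.2 = 24.127 mL/cmH2O.
τ = R × C = 10.03 × 0.02413 L/cmH2O = 0.242 s.
t = −τ·ln(1 − 0.92) = −0.242·ln(0.08) = 0.6112 s.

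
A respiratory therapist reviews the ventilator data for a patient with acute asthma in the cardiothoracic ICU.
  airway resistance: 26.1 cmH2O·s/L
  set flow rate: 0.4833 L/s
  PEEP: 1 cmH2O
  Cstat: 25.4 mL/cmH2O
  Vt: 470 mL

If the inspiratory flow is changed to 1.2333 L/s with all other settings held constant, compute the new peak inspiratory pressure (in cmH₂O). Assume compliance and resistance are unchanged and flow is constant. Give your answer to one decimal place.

51.7

PIP = Vt/C + R·V̇ + PEEP (constant-flow equation of motion).
Only the resistive term changes: ΔPIP = R × ΔV̇ = 26.1 × (1.2333 − 0.4833) = 26.1 × 0.75 = 19.575 cmH2O.
Original PIP = 470/25.4 + 26.1×0.4833 + 1 = 32.118 cmH2O; new PIP = 32.118 + (19.575) = 51.693 cmH2O.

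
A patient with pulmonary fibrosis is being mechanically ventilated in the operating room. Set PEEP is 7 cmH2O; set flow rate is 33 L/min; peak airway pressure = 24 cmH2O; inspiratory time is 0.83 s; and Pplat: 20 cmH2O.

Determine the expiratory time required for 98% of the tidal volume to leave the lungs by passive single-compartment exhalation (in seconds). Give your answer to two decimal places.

1.00

Flow: 33 L/min ÷ 60 = 0.55 L/s.
Vt = flow × Ti = 0.55 L/s × 0.83 s × 1000 mL/L = 456.5 mL.
R = (PIP − Pplat)/V̇ = (24 − 20) / 0.55 = 4.0/0.55 = 7.273 cmH2O·s/L.
C = Vt/(Pplat − PEEP) = 456.5 / (20 − 7) = 456.5/13.0 = 35.115 mL/cmH2O.
τ = R × C = 7.273 × 0.03512 L/cmH2O = 0.2554 s.
t = −τ·ln(1 − 0.98) = −0.2554·ln(0.02) = 0.9991 s.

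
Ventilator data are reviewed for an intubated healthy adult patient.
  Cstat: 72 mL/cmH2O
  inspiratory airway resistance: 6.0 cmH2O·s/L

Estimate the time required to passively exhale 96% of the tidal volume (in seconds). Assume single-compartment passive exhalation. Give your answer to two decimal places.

1.39

τ = R × C = 6.0 × 72 mL/cmH2O = 6.0 × 0.072 L/cmH2O = 0.432 s.
Exhaled fraction f = 1 − e^(−t/τ) → t = −τ·ln(1 − f) = −0.432·ln(0.04) = 1.391 s.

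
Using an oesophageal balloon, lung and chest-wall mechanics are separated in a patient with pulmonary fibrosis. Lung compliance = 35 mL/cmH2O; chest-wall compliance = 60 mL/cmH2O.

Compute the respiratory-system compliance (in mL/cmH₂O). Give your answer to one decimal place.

Lung and chest wall are elastances in series: 1/Crs = 1/CL + 1/Ccw.
1/Crs = 1/35 + 1/60 = 0.04524.
Crs = 22.104 mL/cmH2O.

22.1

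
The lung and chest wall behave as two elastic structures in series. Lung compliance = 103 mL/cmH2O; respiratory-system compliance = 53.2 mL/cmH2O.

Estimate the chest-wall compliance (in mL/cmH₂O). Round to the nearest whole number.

1/Ccw = 1/Crs − 1/CL.
1/Ccw = 1/53.2 − 1/103 = 0.009088.
Ccw = 110.04 mL/cmH2O.

110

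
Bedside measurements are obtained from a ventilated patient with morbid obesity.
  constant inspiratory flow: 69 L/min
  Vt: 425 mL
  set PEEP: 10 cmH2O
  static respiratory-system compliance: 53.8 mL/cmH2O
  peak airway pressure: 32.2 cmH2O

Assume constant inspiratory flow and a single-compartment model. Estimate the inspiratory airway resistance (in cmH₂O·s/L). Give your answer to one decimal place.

12.4

Flow: 69 L/min ÷ 60 = 1.15 L/s.
Equation of motion (constant flow): PIP = Vt/C + R·V̇ + PEEP.
R·V̇ = PIP − Vt/C − PEEP = 32.2 − 425/53.8 − 10 = 32.2 − 7.9 − 10 = 14.3 cmH2O.
R = 14.3 / 1.15 = 12.435 cmH2O·s/L.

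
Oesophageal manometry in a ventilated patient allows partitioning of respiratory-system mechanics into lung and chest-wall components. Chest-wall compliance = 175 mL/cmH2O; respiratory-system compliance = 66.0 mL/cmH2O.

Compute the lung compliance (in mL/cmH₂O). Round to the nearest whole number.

106

1/CL = 1/Crs − 1/Ccw.
1/CL = 1/66.0 − 1/175 = 0.009437.
CL = 105.97 mL/cmH2O.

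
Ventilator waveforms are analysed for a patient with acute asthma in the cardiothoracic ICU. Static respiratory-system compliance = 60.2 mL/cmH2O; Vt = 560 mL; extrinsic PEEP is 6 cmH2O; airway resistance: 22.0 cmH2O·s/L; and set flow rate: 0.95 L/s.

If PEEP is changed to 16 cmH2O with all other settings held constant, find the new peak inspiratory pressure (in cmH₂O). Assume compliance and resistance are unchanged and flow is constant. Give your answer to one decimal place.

46.2

PIP = Vt/C + R·V̇ + PEEP (constant-flow equation of motion).
Only the baseline term changes: ΔPIP = ΔPEEP = 16 − 6 = 10.0 cmH2O.
Original PIP = 560/60.2 + 22.0×0.95 + 6 = 36.202 cmH2O; new PIP = 36.202 + (10.0) = 46.202 cmH2O.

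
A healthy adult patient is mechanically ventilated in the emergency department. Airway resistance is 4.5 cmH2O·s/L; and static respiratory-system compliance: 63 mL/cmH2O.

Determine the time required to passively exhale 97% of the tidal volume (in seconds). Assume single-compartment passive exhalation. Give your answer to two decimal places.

τ = R × C = 4.5 × 63 mL/cmH2O = 4.5 × 0.063 L/cmH2O = 0.2835 s.
Exhaled fraction f = 1 − e^(−t/τ) → t = −τ·ln(1 − f) = −0.2835·ln(0.03) = 0.9941 s.

0.99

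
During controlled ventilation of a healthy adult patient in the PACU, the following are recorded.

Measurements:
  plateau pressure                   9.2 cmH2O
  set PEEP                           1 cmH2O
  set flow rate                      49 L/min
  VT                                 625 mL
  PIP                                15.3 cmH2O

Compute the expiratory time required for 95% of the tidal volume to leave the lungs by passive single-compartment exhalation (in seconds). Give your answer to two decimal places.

Flow: 49 L/min ÷ 60 = 0.8167 L/s.
R = (PIP − Pplat)/V̇ = (15.3 − 9.2) / 0.8167 = 6.1/0.8167 = 7.469 cmH2O·s/L.
C = Vt/(Pplat − PEEP) = 625.0 / (9.2 − 1) = 625.0/8.2 = 76.22 mL/cmH2O.
τ = R × C = 7.469 × 0.07622 L/cmH2O = 0.5693 s.
t = −τ·ln(1 − 0.95) = −0.5693·ln(0.05) = 1.705 s.

1.71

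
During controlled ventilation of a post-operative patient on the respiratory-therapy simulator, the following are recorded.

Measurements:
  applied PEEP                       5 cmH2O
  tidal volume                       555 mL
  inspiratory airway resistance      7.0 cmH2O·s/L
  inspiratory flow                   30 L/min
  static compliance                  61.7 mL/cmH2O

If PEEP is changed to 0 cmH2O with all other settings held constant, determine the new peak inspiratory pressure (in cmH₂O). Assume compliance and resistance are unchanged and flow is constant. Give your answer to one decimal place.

Flow: 30 L/min ÷ 60 = 0.5 L/s.
PIP = Vt/C + R·V̇ + PEEP (constant-flow equation of motion).
Only the baseline term changes: ΔPIP = ΔPEEP = 0 − 5 = -5.0 cmH2O.
Original PIP = 555/61.7 + 7.0×0.5 + 5 = 17.495 cmH2O; new PIP = 17.495 + (-5.0) = 12.495 cmH2O.

12.5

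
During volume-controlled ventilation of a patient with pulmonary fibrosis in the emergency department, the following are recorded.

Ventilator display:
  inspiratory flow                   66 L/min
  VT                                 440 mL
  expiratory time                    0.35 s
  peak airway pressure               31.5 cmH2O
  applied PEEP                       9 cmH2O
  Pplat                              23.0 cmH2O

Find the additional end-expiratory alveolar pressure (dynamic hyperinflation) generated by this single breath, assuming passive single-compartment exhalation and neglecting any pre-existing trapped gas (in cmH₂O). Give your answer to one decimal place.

3.3

Flow: 66 L/min ÷ 60 = 1.1 L/s.
R = (PIP − Pplat)/V̇ = (31.5 − 23.0) / 1.1 = 8.5/1.1 = 7.727 cmH2O·s/L.
C = Vt/(Pplat − PEEP) = 440.0 / (23.0 − 9) = 440.0/14.0 = 31.429 mL/cmH2O.
τ = R × C = 7.727 × 0.03143 L/cmH2O = 0.2429 s.
Fraction remaining = e^(−Te/τ) = e^(−0.35/0.2429) = 0.2367; trapped volume = 440.0 × 0.2367 = 104.15 mL.
Additional alveolar pressure from trapping ≈ V_trapped / C = 104.15 / 31.429 = 3.314 cmH2O.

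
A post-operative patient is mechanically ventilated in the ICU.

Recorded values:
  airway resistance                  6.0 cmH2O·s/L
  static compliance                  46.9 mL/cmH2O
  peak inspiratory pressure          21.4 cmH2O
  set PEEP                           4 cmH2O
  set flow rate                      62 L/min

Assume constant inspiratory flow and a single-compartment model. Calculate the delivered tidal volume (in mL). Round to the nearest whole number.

Flow: 62 L/min ÷ 60 = 1.0333 L/s.
Equation of motion (constant flow): PIP = Vt/C + R·V̇ + PEEP.
Vt/C = PIP − R·V̇ − PEEP = 21.4 − 6.2 − 4 = 11.2 cmH2O.
Vt = C × 11.2 = 46.9 × 11.2 = 525.28 mL.

525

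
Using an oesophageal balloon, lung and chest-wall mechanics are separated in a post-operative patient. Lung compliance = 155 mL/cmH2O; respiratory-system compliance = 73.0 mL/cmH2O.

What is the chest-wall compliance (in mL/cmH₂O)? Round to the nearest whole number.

138

1/Ccw = 1/Crs − 1/CL.
1/Ccw = 1/73.0 − 1/155 = 0.007247.
Ccw = 137.99 mL/cmH2O.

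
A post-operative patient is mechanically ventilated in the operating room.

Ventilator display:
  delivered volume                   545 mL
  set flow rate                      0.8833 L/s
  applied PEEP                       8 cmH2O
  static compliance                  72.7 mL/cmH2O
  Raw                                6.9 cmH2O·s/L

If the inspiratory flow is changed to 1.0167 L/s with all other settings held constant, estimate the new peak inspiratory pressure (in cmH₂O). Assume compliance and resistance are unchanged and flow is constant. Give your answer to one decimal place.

PIP = Vt/C + R·V̇ + PEEP (constant-flow equation of motion).
Only the resistive term changes: ΔPIP = R × ΔV̇ = 6.9 × (1.0167 − 0.8833) = 6.9 × 0.1334 = 0.9205 cmH2O.
Original PIP = 545/72.7 + 6.9×0.8833 + 8 = 21.591 cmH2O; new PIP = 21.591 + (0.9205) = 22.512 cmH2O.

22.5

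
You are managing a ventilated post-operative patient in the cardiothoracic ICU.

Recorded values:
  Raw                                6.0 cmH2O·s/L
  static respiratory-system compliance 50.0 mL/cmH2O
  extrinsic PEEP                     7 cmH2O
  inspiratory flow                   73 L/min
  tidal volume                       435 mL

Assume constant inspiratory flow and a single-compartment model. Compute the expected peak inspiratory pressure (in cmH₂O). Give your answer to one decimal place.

23.0

Flow: 73 L/min ÷ 60 = 1.2167 L/s.
Equation of motion (constant flow): PIP = Vt/C + R·V̇ + PEEP.
PIP = 435/50.0 + 6.0×1.2167 + 7 = 8.7 + 7.3 + 7 = 23.0 cmH2O.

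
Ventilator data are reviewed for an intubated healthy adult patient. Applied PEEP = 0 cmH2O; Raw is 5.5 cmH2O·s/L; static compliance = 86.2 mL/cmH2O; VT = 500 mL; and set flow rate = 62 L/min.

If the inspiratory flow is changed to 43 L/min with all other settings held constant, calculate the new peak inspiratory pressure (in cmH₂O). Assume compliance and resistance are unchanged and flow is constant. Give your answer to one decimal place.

9.7

Flow: 62 L/min ÷ 60 = 1.0333 L/s.
New flow: 43 L/min ÷ 60 = 0.7167 L/s.
PIP = Vt/C + R·V̇ + PEEP (constant-flow equation of motion).
Only the resistive term changes: ΔPIP = R × ΔV̇ = 5.5 × (0.7167 − 1.0333) = 5.5 × -0.3166 = -1.741 cmH2O.
Original PIP = 500/86.2 + 5.5×1.0333 + 0 = 11.484 cmH2O; new PIP = 11.484 + (-1.741) = 9.743 cmH2O.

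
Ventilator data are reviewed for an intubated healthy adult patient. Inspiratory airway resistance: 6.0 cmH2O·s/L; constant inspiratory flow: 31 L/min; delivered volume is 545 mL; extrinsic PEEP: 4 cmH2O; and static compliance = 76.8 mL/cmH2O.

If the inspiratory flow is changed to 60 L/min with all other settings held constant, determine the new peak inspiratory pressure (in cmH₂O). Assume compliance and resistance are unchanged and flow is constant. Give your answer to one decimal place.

Flow: 31 L/min ÷ 60 = 0.5167 L/s.
New flow: 60 L/min ÷ 60 = 1 L/s.
PIP = Vt/C + R·V̇ + PEEP (constant-flow equation of motion).
Only the resistive term changes: ΔPIP = R × ΔV̇ = 6.0 × (1 − 0.5167) = 6.0 × 0.4833 = 2.9 cmH2O.
Original PIP = 545/76.8 + 6.0×0.5167 + 4 = 14.197 cmH2O; new PIP = 14.197 + (2.9) = 17.097 cmH2O.

17.1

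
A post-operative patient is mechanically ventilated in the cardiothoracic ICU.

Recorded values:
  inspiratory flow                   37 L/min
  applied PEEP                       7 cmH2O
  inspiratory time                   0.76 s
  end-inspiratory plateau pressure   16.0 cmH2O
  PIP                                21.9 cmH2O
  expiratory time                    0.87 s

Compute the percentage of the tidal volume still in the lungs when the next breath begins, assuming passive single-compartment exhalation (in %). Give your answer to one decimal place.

17.4

Flow: 37 L/min ÷ 60 = 0.6167 L/s.
Vt = flow × Ti = 0.6167 L/s × 0.76 s × 1000 mL/L = 468.69 mL.
R = (PIP − Pplat)/V̇ = (21.9 − 16.0) / 0.6167 = 5.9/0.6167 = 9.567 cmH2O·s/L.
C = Vt/(Pplat − PEEP) = 468.69 / (16.0 − 7) = 468.69/9.0 = 52.077 mL/cmH2O.
τ = R × C = 9.567 × 0.05208 L/cmH2O = 0.4982 s.
Fraction remaining at end-expiration = e^(−Te/τ) = e^(−0.87/0.4982) = 0.1744 → 17.44%.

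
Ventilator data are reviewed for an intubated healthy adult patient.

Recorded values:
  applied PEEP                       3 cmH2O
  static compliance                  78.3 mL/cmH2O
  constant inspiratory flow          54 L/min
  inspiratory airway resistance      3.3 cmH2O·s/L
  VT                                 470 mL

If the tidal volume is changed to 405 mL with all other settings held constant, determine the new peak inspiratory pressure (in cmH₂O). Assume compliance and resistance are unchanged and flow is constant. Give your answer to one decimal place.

11.1

Flow: 54 L/min ÷ 60 = 0.9 L/s.
PIP = Vt/C + R·V̇ + PEEP (constant-flow equation of motion).
Only the elastic term changes: ΔPIP = ΔVt / C = (405 − 470) / 78.3 = -0.8301 cmH2O.
Original PIP = 470/78.3 + 3.3×0.9 + 3 = 11.973 cmH2O; new PIP = 11.973 + (-0.8301) = 11.143 cmH2O.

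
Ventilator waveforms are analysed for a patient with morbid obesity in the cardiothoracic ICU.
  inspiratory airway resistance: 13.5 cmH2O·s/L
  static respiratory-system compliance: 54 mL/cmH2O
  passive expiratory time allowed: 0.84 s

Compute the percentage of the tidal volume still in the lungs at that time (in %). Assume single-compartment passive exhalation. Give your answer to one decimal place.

31.6

τ = R × C = 13.5 × 54 mL/cmH2O = 13.5 × 0.054 L/cmH2O = 0.729 s.
Passive exhalation: V(t)/V₀ = e^(−t/τ) = e^(−0.84/0.729) = 0.3159.
Fraction remaining = 0.3159 → 31.59%.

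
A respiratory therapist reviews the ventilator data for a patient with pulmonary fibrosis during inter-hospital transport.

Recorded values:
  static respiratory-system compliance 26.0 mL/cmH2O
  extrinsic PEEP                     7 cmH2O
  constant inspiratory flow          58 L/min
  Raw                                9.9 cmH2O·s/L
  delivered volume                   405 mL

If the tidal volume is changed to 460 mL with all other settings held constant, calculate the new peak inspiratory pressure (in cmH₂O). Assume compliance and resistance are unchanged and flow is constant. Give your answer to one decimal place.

Flow: 58 L/min ÷ 60 = 0.9667 L/s.
PIP = Vt/C + R·V̇ + PEEP (constant-flow equation of motion).
Only the elastic term changes: ΔPIP = ΔVt / C = (460 − 405) / 26.0 = 2.115 cmH2O.
Original PIP = 405/26.0 + 9.9×0.9667 + 7 = 32.147 cmH2O; new PIP = 32.147 + (2.115) = 34.262 cmH2O.

34.3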